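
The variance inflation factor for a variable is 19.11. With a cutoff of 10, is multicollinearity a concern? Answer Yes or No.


The threshold is 10.
VIF = 19.11 is >= 10.
Multicollinearity indication: Yes.

Yes


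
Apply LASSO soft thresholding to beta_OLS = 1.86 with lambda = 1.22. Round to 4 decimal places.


Check: |1.86| = 1.86 vs lambda = 1.22.
Since |beta| > lambda, coefficient = sign(beta)*(|beta| - lambda) = 0.6400.
Soft-thresholded coefficient = 0.6400.

0.6400


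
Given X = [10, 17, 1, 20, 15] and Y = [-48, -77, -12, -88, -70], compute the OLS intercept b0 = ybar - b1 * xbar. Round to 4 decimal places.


Compute b1 = -4.0416 from the OLS formula.
With xbar = 12.6000 and ybar = -59.0000, the intercept is:
b0 = -59.0000 - -4.0416 * 12.6000 = -8.0759.

-8.0759


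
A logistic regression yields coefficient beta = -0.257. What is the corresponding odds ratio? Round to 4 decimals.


The odds ratio is computed as:
OR = e^(-0.257) = 0.7734.

0.7734


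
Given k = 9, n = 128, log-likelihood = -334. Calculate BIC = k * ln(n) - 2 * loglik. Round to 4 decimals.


k * ln(n) = 9 * ln(128) = 9 * 4.852030 = 43.668270.
-2 * loglik = -2 * (-334) = 668.
BIC = 43.668270 + 668 = 711.668270, which rounds to 711.6683.

711.6683


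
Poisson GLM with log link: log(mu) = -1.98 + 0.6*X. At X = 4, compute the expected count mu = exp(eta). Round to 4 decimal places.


Linear predictor: eta = -1.98 + (0.6)(4) = 0.4200.
Expected count: mu = exp(0.4200) = 1.5220.

1.5220


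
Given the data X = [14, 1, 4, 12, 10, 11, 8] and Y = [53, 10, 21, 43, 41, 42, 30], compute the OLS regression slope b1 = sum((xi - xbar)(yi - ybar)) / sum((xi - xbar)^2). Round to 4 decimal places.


The sample means are xbar = 8.5714 and ybar = 34.2857.
Compute S_xx = 127.7143 and S_xy = 406.8571.
Slope b1 = S_xy / S_xx = 406.8571 / 127.7143 = 3.1857.

3.1857


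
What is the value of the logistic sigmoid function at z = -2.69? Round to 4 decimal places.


First, exp(2.6900) = 14.7317.
Then sigma(z) = 1/(1 + 14.7317) = 0.0636.

0.0636


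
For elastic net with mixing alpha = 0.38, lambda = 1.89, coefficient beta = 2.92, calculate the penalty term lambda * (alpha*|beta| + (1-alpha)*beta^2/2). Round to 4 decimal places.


alpha * |beta| = 0.38 * 2.92 = 1.1096.
(1-alpha) * beta^2/2 = 0.62 * 8.5264/2 = 2.6432.
Total = 1.89 * (1.1096 + 2.6432) = 7.0928.

7.0928


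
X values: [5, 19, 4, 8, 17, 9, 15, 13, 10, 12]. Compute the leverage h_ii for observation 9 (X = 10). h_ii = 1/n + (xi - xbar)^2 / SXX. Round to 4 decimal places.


Compute xbar = 11.2000 with n = 10 observations.
SXX = 219.6000.
Leverage = 1/10 + (10 - 11.2000)^2/219.6000 = 0.1066.

0.1066


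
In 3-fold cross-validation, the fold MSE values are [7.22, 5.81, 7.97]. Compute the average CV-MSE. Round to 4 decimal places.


Total MSE across folds = 21.0000.
CV-MSE = 21.0000/3 = 7.0000.

7.0000


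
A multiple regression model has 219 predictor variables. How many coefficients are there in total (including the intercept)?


Total coefficients = number of predictors + 1 (for the intercept).
= 219 + 1 = 220.

220


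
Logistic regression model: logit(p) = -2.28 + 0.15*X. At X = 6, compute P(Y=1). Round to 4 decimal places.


z = -2.28 + 0.15 * 6 = -1.3800.
Sigmoid: P = 1 / (1 + exp(1.3800)) = 0.2010.

0.2010


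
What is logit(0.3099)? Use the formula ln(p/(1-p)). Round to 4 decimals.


Compute the odds: 0.3099/0.6901 = 0.4491.
Take the natural log: ln(0.4491) = -0.8006.

-0.8006


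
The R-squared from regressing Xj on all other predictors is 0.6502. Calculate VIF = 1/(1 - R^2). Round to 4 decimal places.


VIF = 1 / (1 - 0.6502).
= 1 / 0.3498 = 2.8588.

2.8588


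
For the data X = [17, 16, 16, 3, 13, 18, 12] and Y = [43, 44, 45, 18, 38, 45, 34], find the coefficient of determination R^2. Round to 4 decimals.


After computing the OLS fit (b0=12.5489, b1=1.8859):
SSres = 13.9457, SStot = 574.8571.
R^2 = 1 - 13.9457/574.8571 = 0.9757.

0.9757


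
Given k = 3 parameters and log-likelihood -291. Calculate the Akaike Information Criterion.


Compute:
2k = 2*3 = 6.
-2*loglik = -2*(-291) = 582.
AIC = 6 + 582 = 588.

588


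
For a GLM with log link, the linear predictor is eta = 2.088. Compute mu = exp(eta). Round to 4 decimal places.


mu = exp(eta) = exp(2.088).
= 8.0688.

8.0688


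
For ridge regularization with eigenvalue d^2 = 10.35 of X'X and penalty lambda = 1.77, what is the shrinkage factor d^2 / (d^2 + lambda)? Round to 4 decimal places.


Denominator = d^2 + lambda = 10.35 + 1.77 = 12.1200.
Shrinkage = 10.35 / 12.1200 = 0.8540.

0.8540


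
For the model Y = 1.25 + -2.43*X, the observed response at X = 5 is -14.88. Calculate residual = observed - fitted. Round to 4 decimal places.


Predicted = 1.25 + -2.43 * 5 = -10.9000.
Residual = -14.88 - -10.9000 = -3.9800.

-3.9800


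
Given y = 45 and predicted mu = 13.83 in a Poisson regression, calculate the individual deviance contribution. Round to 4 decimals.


Compute y*ln(y/mu) = 45*ln(45/13.83) = 45*1.179822 = 53.091990.
y - mu = 31.17.
D = 2*(53.091990 - (31.17)) = 43.843980, which rounds to 43.8440.

43.8440


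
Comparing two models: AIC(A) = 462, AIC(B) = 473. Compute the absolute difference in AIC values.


Compute |462 - 473| = 11.
Model A has the smaller AIC.

11


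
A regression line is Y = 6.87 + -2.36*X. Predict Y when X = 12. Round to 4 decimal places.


Plug X = 12 into Y = 6.87 + -2.36*X:
Y = 6.87 + -28.3200 = -21.4500.

-21.4500


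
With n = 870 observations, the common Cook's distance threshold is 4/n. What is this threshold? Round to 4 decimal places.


Using the rule of thumb:
Threshold = 4 / 870 = 0.0046.

0.0046


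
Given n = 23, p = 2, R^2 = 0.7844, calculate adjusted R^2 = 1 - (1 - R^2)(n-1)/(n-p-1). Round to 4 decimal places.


Plug in: Adj R^2 = 1 - (1 - 0.7844) * 22/20.
= 1 - 0.2156 * 22/20
= 1 - 4.7432 / 20
= 1 - 0.2372 = 0.7628.

0.7628


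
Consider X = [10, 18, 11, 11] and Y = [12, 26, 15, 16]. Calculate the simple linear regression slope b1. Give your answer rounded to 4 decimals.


Calculate xbar = 12.5000, ybar = 17.2500.
S_xx = 41.0000, S_xy = 66.5000.
Using b1 = S_xy / S_xx = 66.5000 / 41.0000, we get b1 = 1.6220.

1.6220


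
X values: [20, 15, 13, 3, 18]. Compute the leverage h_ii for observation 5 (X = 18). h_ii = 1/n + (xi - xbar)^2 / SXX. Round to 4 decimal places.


n = 5, xbar = 13.8000.
SXX = sum((xi - xbar)^2) = 174.8000.
h = 1/5 + (18 - 13.8000)^2 / 174.8000 = 0.3009.

0.3009


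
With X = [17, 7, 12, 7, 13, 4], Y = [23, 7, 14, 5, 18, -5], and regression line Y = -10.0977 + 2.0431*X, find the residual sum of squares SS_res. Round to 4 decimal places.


Compute predicted values, then residuals = yi - yhat_i.
Residuals: [-1.6350, 2.7960, -0.4195, 0.7960, 1.5374, -3.0747].
SSres = sum(residual^2) = 23.1178.

23.1178


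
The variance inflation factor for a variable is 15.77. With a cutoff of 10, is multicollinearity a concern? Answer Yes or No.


Check: VIF = 15.77 vs threshold = 10.
Since 15.77 >= 10, the answer is Yes.

Yes


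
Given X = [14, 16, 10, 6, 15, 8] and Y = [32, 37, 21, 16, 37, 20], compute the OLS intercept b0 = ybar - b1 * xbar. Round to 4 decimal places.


The slope is b1 = 2.2335.
Sample means are xbar = 11.5000 and ybar = 27.1667.
Intercept: b0 = 27.1667 - (2.2335)(11.5000) = 1.4810.

1.4810


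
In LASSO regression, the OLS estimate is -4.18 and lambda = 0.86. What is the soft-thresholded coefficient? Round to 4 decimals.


Absolute value: |-4.18| = 4.18.
Compare to lambda = 0.86.
Since |beta| > lambda, coefficient = sign(beta)*(|beta| - lambda) = -3.3200.

-3.3200


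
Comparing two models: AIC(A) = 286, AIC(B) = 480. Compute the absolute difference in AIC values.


Absolute difference = |286 - 480| = 194.
The model with lower AIC (A) is preferred.

194


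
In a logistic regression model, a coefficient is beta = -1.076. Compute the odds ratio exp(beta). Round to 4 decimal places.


The odds ratio is computed as:
OR = e^(-1.076) = 0.3410.

0.3410


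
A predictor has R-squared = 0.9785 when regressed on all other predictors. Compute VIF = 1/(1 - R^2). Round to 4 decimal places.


Denominator: 1 - 0.9785 = 0.0215.
VIF = 1 / 0.0215 = 46.5116.

46.5116


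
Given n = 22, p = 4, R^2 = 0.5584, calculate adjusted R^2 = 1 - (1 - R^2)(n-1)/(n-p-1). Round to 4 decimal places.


Plug in: Adj R^2 = 1 - (1 - 0.5584) * 21/17.
= 1 - 0.4416 * 21/17
= 1 - 9.2736 / 17
= 1 - 0.5455 = 0.4545.

0.4545


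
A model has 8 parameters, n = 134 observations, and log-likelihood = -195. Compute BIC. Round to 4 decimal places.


Compute k*ln(n) = 8*ln(134) = 8*4.897840 = 39.182720.
Then -2*loglik = 390.
BIC = 39.182720 + 390 = 429.182720, which rounds to 429.1827.

429.1827


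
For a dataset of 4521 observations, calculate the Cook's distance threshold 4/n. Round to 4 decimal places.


Using the rule of thumb:
Threshold = 4 / 4521 = 0.0009.

0.0009


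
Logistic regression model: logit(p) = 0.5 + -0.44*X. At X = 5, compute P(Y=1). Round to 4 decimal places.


Linear predictor: z = 0.5 + -0.44 * 5 = -1.7000.
P = 1/(1 + exp(1.7000)) = 1/(1 + 5.4739) = 0.1545.

0.1545


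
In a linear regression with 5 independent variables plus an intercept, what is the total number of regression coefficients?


Each predictor gets one coefficient, plus one intercept.
Total parameters = 5 + 1 = 6.

6


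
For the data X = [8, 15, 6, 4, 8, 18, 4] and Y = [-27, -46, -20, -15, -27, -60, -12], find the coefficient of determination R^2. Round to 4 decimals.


Fit the OLS line: b0 = -0.9029, b1 = -3.1854.
SSres = 15.5963.
SStot = 1821.7143.
R^2 = 1 - 15.5963/1821.7143 = 0.9914.

0.9914


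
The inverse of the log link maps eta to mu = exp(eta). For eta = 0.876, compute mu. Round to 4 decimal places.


mu = exp(eta) = exp(0.876).
= 2.4013.

2.4013


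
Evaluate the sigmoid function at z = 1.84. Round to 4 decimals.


First, exp(-1.8400) = 0.1588.
Then sigma(z) = 1/(1 + 0.1588) = 0.8629.

0.8629


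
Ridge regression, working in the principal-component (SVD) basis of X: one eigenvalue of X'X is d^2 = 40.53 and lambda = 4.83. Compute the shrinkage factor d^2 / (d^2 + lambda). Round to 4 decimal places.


Compute the denominator: 40.53 + 4.83 = 45.3600.
Shrinkage factor = 40.53 / 45.3600 = 0.8935.

0.8935


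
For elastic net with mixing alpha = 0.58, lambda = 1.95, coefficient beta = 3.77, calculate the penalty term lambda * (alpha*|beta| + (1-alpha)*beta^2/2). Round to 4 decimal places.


Compute:
L1 = 0.58 * 3.77 = 2.1866.
L2 = 0.42 * 3.77^2 / 2 = 2.9847.
Penalty = 1.95 * (2.1866 + 2.9847) = 10.0841.

10.0841


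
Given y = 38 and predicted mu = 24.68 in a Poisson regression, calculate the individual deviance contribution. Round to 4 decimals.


First: ln(38/24.68) = 0.431593.
Then: 38 * 0.431593 = 16.400534.
y - mu = 38 - 24.68 = 13.32.
D = 2(16.400534 - 13.32) = 6.161068, which rounds to 6.1611.

6.1611


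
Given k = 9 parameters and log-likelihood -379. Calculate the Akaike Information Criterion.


Compute:
2k = 2*9 = 18.
-2*loglik = -2*(-379) = 758.
AIC = 18 + 758 = 776.

776


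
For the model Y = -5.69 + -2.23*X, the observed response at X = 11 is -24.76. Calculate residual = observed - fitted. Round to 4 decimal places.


Fitted value at X = 11 is yhat = -5.69 + -2.23*11 = -30.2200.
Residual = -24.76 - -30.2200 = 5.4600.

5.4600


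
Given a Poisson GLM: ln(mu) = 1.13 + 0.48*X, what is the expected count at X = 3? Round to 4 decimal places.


eta = 1.13 + 0.48 * 3 = 2.5700.
mu = exp(2.5700) = 13.0658.

13.0658


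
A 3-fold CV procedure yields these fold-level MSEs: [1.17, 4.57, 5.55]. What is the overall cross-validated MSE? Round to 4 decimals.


Add all fold MSEs: 11.2900.
Divide by k = 3: 11.2900/3 = 3.7633.

3.7633


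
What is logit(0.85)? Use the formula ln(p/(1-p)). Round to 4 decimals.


1 - p = 0.15.
p/(1-p) = 5.6667.
logit = ln(5.6667) = 1.7346.

1.7346


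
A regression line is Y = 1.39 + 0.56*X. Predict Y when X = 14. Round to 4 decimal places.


Substitute X = 14 into the equation:
Y = 1.39 + 0.56 * 14 = 1.39 + 7.8400 = 9.2300.

9.2300


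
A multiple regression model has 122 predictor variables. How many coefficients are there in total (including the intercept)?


Total coefficients = number of predictors + 1 (for the intercept).
= 122 + 1 = 123.

123


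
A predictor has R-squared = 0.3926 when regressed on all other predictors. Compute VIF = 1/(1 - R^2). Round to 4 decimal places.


Using VIF = 1/(1 - R^2_j):
1 - 0.3926 = 0.6074.
VIF = 1.6464.

1.6464


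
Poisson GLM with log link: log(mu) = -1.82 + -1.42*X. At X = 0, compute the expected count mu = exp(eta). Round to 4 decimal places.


Compute eta = -1.82 + -1.42 * 0 = -1.8200.
Apply inverse link: mu = e^-1.8200 = 0.1620.

0.1620


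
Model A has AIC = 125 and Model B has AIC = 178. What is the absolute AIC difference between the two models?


Absolute difference = |125 - 178| = 53.
The model with lower AIC (A) is preferred.

53


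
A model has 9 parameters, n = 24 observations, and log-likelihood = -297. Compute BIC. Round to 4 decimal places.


ln(24) = 3.178054.
k * ln(n) = 9 * 3.178054 = 28.602486.
-2L = 594.
BIC = 28.602486 + 594 = 622.602486, which rounds to 622.6025.

622.6025


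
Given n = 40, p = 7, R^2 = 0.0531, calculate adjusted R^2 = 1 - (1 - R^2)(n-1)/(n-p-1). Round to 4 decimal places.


Using the formula:
(1 - 0.0531) = 0.9469.
Multiply by 39/32: 0.9469 * 39 = 36.9291, then 36.9291 / 32 = 1.1540.
Adj R^2 = 1 - 1.1540 = -0.1540.

-0.1540


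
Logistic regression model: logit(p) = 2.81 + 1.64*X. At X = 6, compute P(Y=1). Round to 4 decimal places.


Compute z = 2.81 + (1.64)(6) = 12.6500.
exp(-z) = 0.0000.
P = 1/(1 + 0.0000) = 1.0000.

1.0000


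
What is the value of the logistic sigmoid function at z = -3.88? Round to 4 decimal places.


First, exp(3.8800) = 48.4242.
Then sigma(z) = 1/(1 + 48.4242) = 0.0202.

0.0202


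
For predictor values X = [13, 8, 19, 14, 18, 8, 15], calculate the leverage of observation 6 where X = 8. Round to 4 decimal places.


Compute xbar = 13.5714 with n = 7 observations.
SXX = 113.7143.
Leverage = 1/7 + (8 - 13.5714)^2/113.7143 = 0.4158.

0.4158


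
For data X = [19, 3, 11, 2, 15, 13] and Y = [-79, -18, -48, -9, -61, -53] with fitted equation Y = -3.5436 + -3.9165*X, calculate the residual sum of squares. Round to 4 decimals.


Compute predicted values, then residuals = yi - yhat_i.
Residuals: [-1.0429, -2.7069, -1.3749, 2.3766, 1.2911, 1.4581].
SSres = sum(residual^2) = 19.7465.

19.7465


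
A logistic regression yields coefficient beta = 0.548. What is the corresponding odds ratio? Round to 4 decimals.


The odds ratio is computed as:
OR = e^(0.548) = 1.7298.

1.7298


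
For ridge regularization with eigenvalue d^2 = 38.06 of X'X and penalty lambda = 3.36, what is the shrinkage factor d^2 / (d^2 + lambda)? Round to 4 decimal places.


d^2 + lambda = 38.06 + 3.36 = 41.4200.
Shrinkage factor = 38.06/41.4200 = 0.9189.

0.9189


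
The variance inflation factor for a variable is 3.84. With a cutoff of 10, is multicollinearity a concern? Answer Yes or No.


The threshold is 10.
VIF = 3.84 is < 10.
Multicollinearity indication: No.

No


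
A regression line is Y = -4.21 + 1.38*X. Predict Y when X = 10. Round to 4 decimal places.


Substitute X = 10 into the equation:
Y = -4.21 + 1.38 * 10 = -4.21 + 13.8000 = 9.5900.

9.5900


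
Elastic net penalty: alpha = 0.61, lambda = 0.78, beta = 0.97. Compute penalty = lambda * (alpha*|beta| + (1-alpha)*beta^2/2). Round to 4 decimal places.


Compute:
L1 = 0.61 * 0.97 = 0.5917.
L2 = 0.39 * 0.97^2 / 2 = 0.1835.
Penalty = 0.78 * (0.5917 + 0.1835) = 0.6046.

0.6046


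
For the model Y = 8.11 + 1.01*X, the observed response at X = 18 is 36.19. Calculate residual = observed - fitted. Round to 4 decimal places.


Fitted value at X = 18 is yhat = 8.11 + 1.01*18 = 26.2900.
Residual = 36.19 - 26.2900 = 9.9000.

9.9000


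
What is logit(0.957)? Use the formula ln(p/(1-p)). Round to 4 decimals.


Compute the odds: 0.957/0.043 = 22.2558.
Take the natural log: ln(22.2558) = 3.1026.

3.1026


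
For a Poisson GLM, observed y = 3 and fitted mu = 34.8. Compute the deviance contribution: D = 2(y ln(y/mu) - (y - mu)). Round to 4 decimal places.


y/mu = 3/34.8 = 0.086207 (approx.), and ln(3/34.8) = -2.451005.
y * ln(y/mu) = 3 * -2.451005 = -7.353015.
y - mu = -31.8.
D = 2 * (-7.353015 - -31.8) = 48.893970, which rounds to 48.8940.

48.8940


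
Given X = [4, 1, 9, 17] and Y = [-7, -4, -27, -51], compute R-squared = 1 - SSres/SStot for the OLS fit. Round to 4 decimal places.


After computing the OLS fit (b0=1.6337, b1=-3.0818):
SSres = 21.0187, SStot = 1414.7500.
R^2 = 1 - 21.0187/1414.7500 = 0.9851.

0.9851


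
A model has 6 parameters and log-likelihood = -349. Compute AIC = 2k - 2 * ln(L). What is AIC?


Compute:
2k = 2*6 = 12.
-2*loglik = -2*(-349) = 698.
AIC = 12 + 698 = 710.

710


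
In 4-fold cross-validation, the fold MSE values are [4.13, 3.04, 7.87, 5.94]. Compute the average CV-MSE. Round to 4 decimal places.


Sum of fold MSEs = 20.9800.
Average = 20.9800 / 4 = 5.2450.

5.2450


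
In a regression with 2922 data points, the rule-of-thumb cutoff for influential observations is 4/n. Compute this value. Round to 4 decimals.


The threshold is 4/n.
4/2922 = 0.0014.

0.0014


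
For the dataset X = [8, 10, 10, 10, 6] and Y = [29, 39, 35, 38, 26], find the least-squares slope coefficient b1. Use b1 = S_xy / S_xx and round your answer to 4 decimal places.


The sample means are xbar = 8.8000 and ybar = 33.4000.
Compute S_xx = 12.8000 and S_xy = 38.4000.
Slope b1 = S_xy / S_xx = 38.4000 / 12.8000 = 3.0000.

3.0000


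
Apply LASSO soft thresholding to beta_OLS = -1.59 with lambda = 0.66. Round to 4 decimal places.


Absolute value: |-1.59| = 1.59.
Compare to lambda = 0.66.
Since |beta| > lambda, coefficient = sign(beta)*(|beta| - lambda) = -0.9300.

-0.9300


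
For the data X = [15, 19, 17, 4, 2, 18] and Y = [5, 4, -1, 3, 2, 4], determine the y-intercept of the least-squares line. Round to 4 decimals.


The slope is b1 = 0.0337.
Sample means are xbar = 12.5000 and ybar = 2.8333.
Intercept: b0 = 2.8333 - (0.0337)(12.5000) = 2.4115.

2.4115


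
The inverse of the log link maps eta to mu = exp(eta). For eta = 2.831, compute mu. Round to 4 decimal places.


Apply the inverse link:
mu = e^2.831 = 16.9624.

16.9624


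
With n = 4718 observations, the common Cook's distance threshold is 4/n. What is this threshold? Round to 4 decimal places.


Using the rule of thumb:
Threshold = 4 / 4718 = 0.0008.

0.0008


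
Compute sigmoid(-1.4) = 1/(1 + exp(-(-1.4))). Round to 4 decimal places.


exp(1.4000) = 4.0552.
1 + exp(-z) = 5.0552.
sigmoid = 1/5.0552 = 0.1978.

0.1978


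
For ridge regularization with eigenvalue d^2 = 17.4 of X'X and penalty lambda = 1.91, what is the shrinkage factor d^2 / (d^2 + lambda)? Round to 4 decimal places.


d^2 + lambda = 17.4 + 1.91 = 19.3100.
Shrinkage factor = 17.4/19.3100 = 0.9011.

0.9011


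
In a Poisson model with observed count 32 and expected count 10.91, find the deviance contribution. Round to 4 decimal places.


Compute y*ln(y/mu) = 32*ln(32/10.91) = 32*1.076056 = 34.433792.
y - mu = 21.09.
D = 2*(34.433792 - (21.09)) = 26.687584, which rounds to 26.6876.

26.6876


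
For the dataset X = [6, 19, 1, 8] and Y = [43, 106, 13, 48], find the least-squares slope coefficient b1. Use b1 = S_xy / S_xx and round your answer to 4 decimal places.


Calculate xbar = 8.5000, ybar = 52.5000.
S_xx = 173.0000, S_xy = 884.0000.
Using b1 = S_xy / S_xx = 884.0000 / 173.0000, we get b1 = 5.1098.

5.1098


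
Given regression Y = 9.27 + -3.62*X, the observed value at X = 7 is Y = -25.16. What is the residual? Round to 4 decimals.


Fitted value at X = 7 is yhat = 9.27 + -3.62*7 = -16.0700.
Residual = -25.16 - -16.0700 = -9.0900.

-9.0900


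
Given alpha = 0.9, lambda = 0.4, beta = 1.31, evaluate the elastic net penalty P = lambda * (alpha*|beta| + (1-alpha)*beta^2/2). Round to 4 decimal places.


alpha * |beta| = 0.9 * 1.31 = 1.1790.
(1-alpha) * beta^2/2 = 0.1 * 1.7161/2 = 0.0858.
Total = 0.4 * (1.1790 + 0.0858) = 0.5059.

0.5059


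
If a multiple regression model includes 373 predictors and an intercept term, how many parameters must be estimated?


Total coefficients = number of predictors + 1 (for the intercept).
= 373 + 1 = 374.

374


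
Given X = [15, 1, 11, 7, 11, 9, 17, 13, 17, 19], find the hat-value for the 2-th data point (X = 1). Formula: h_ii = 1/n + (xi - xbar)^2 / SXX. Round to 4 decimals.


Compute xbar = 12.0000 with n = 10 observations.
SXX = 266.0000.
Leverage = 1/10 + (1 - 12.0000)^2/266.0000 = 0.5549.

0.5549


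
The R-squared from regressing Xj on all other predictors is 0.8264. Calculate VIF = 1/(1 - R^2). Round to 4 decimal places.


Denominator: 1 - 0.8264 = 0.1736.
VIF = 1 / 0.1736 = 5.7604.

5.7604


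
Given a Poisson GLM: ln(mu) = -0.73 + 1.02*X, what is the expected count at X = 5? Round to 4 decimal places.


Compute eta = -0.73 + 1.02 * 5 = 4.3700.
Apply inverse link: mu = e^4.3700 = 79.0436.

79.0436


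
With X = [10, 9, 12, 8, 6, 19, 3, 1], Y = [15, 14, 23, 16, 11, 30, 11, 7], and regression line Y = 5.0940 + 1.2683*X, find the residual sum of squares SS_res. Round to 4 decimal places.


For each point, residual = actual - predicted.
Residuals: [-2.7770, -2.5087, 2.6864, 0.7596, -1.7038, 0.8083, 2.1011, 0.6377].
Sum of squared residuals = 30.1766.

30.1766


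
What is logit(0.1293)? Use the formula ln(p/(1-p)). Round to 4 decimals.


The odds are p/(1-p) = 0.1293 / 0.8707 = 0.1485.
logit(p) = ln(0.1485) = -1.9072.

-1.9072


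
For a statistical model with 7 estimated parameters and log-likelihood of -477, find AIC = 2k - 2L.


AIC = 2*7 - 2*(-477).
= 14 + 954 = 968.

968


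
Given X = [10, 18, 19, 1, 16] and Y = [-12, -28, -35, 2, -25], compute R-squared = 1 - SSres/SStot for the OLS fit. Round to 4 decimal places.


The fitted line is Y = 5.2531 + -1.9417*X.
SSres = 21.2415, SStot = 861.2000.
R^2 = 1 - SSres/SStot = 0.9753.

0.9753


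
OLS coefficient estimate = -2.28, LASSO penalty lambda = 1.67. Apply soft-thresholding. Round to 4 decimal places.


|beta_OLS| = 2.28.
lambda = 1.67.
Since |beta| > lambda, coefficient = sign(beta)*(|beta| - lambda) = -0.6100.
Result = -0.6100.

-0.6100


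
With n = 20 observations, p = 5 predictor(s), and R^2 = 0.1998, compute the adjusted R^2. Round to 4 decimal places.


Plug in: Adj R^2 = 1 - (1 - 0.1998) * 19/14.
= 1 - 0.8002 * 19/14
= 1 - 15.2038 / 14
= 1 - 1.0860 = -0.0860.

-0.0860


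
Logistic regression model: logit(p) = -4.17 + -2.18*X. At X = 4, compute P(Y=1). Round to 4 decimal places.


z = -4.17 + -2.18 * 4 = -12.8900.
Sigmoid: P = 1 / (1 + exp(12.8900)) = 0.0000.

0.0000


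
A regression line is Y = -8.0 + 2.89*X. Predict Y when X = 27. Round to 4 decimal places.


Plug X = 27 into Y = -8.0 + 2.89*X:
Y = -8.0 + 78.0300 = 70.0300.

70.0300


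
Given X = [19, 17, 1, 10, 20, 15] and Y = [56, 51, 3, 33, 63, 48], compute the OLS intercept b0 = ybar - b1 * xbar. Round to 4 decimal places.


Compute b1 = 3.0261 from the OLS formula.
With xbar = 13.6667 and ybar = 42.3333, the intercept is:
b0 = 42.3333 - 3.0261 * 13.6667 = 0.9765.

0.9765


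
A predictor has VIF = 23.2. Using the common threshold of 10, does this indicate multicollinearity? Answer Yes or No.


Check: VIF = 23.2 vs threshold = 10.
Since 23.2 >= 10, the answer is Yes.

Yes


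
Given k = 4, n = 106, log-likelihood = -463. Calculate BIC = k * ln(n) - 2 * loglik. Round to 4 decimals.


k * ln(n) = 4 * ln(106) = 4 * 4.663439 = 18.653756.
-2 * loglik = -2 * (-463) = 926.
BIC = 18.653756 + 926 = 944.653756, which rounds to 944.6538.

944.6538


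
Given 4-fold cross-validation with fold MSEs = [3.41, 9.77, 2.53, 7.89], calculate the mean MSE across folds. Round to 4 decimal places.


Add all fold MSEs: 23.6000.
Divide by k = 4: 23.6000/4 = 5.9000.

5.9000


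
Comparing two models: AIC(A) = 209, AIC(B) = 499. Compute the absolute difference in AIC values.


Absolute difference = |209 - 499| = 290.
The model with lower AIC (A) is preferred.

290


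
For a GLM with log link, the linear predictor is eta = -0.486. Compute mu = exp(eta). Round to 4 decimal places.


Apply the inverse link:
mu = e^-0.486 = 0.6151.

0.6151


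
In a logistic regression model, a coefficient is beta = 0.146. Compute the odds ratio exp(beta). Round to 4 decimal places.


exp(0.146) = 1.1572.
So the odds ratio is 1.1572.

1.1572


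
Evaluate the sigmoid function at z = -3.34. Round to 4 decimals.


exp(3.3400) = 28.2191.
1 + exp(-z) = 29.2191.
sigmoid = 1/29.2191 = 0.0342.

0.0342


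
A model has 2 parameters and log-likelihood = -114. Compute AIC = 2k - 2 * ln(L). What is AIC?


Compute:
2k = 2*2 = 4.
-2*loglik = -2*(-114) = 228.
AIC = 4 + 228 = 232.

232


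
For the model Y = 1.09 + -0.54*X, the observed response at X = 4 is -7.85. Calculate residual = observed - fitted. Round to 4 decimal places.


Fitted value at X = 4 is yhat = 1.09 + -0.54*4 = -1.0700.
Residual = -7.85 - -1.0700 = -6.7800.

-6.7800


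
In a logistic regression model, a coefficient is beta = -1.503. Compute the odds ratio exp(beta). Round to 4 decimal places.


exp(-1.503) = 0.2225.
So the odds ratio is 0.2225.

0.2225


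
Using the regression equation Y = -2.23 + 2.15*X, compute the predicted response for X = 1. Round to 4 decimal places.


Substitute X = 1 into the equation:
Y = -2.23 + 2.15 * 1 = -2.23 + 2.1500 = -0.0800.

-0.0800


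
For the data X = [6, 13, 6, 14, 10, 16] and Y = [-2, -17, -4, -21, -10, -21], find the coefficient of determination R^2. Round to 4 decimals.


The fitted line is Y = 8.7805 + -1.9644*X.
SSres = 10.7205, SStot = 353.5000.
R^2 = 1 - SSres/SStot = 0.9697.

0.9697


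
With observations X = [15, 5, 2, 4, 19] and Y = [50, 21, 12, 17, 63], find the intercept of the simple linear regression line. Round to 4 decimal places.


The slope is b1 = 2.9956.
Sample means are xbar = 9.0000 and ybar = 32.6000.
Intercept: b0 = 32.6000 - (2.9956)(9.0000) = 5.6398.

5.6398


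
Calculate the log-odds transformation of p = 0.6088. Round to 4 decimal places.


Compute the odds: 0.6088/0.3912 = 1.5562.
Take the natural log: ln(1.5562) = 0.4423.

0.4423


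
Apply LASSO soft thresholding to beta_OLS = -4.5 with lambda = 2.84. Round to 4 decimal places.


|beta_OLS| = 4.5.
lambda = 2.84.
Since |beta| > lambda, coefficient = sign(beta)*(|beta| - lambda) = -1.6600.
Result = -1.6600.

-1.6600


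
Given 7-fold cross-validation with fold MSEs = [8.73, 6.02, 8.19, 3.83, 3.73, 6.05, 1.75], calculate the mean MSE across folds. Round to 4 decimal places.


Add all fold MSEs: 38.3000.
Divide by k = 7: 38.3000/7 = 5.4714.

5.4714


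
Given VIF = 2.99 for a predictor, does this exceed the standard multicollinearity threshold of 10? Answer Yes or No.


The threshold is 10.
VIF = 2.99 is < 10.
Multicollinearity indication: No.

No


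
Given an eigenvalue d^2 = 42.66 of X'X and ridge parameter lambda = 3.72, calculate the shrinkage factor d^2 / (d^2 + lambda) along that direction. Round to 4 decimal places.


d^2 + lambda = 42.66 + 3.72 = 46.3800.
Shrinkage factor = 42.66/46.3800 = 0.9198.

0.9198


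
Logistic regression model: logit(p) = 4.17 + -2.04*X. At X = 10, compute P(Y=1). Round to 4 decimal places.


Compute z = 4.17 + (-2.04)(10) = -16.2300.
exp(-z) = 11184058.7893.
P = 1/(1 + 11184058.7893) = 0.0000.

0.0000


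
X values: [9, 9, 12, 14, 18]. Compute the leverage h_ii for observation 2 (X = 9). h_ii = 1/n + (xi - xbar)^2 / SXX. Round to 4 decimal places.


n = 5, xbar = 12.4000.
SXX = sum((xi - xbar)^2) = 57.2000.
h = 1/5 + (9 - 12.4000)^2 / 57.2000 = 0.4021.

0.4021


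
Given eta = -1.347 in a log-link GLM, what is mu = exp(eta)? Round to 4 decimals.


The inverse log link gives:
mu = exp(-1.347) = 0.2600.

0.2600


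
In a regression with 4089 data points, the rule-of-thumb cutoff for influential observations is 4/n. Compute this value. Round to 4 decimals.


Cook's distance cutoff = 4/n = 4/4089.
= 0.0010.

0.0010


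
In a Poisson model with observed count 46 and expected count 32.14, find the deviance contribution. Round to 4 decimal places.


y/mu = 46/32.14 = 1.431238 (approx.), and ln(46/32.14) = 0.358540.
y * ln(y/mu) = 46 * 0.358540 = 16.492840.
y - mu = 13.86.
D = 2 * (16.492840 - 13.86) = 5.265680, which rounds to 5.2657.

5.2657


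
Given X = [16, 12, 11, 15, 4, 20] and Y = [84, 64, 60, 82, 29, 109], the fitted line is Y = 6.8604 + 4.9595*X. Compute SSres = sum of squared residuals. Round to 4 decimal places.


For each point, residual = actual - predicted.
Residuals: [-2.2124, -2.3744, -1.4149, 0.7471, 2.3016, 2.9496].
Sum of squared residuals = 27.0901.

27.0901


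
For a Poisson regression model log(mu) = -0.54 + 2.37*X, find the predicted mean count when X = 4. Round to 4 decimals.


Compute eta = -0.54 + 2.37 * 4 = 8.9400.
Apply inverse link: mu = e^8.9400 = 7631.1971.

7631.1971


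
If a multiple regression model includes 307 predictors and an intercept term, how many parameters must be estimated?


Including the intercept, the model has 307 predictor coefficients + 1 intercept.
Total = 308.

308


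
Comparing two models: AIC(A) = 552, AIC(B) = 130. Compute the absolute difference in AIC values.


Compute |552 - 130| = 422.
Model B has the smaller AIC.

422


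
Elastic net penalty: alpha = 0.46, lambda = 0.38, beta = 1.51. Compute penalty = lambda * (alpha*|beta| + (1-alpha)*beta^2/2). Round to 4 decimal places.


Compute:
L1 = 0.46 * 1.51 = 0.6946.
L2 = 0.54 * 1.51^2 / 2 = 0.6156.
Penalty = 0.38 * (0.6946 + 0.6156) = 0.4979.

0.4979


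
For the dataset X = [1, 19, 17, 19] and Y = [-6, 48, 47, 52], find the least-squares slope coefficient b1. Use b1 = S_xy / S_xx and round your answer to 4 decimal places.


Calculate xbar = 14.0000, ybar = 35.2500.
S_xx = 228.0000, S_xy = 719.0000.
Using b1 = S_xy / S_xx = 719.0000 / 228.0000, we get b1 = 3.1535.

3.1535


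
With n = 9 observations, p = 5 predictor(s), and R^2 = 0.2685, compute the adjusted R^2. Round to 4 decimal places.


Adjusted R^2 = 1 - (1 - R^2) * (n-1)/(n-p-1).
(1 - R^2) = 0.7315.
(n-1)/(n-p-1) = 8/3.
(1 - R^2) * (n-1) = 0.7315 * 8 = 5.8520.
Divide by (n-p-1): 5.8520 / 3 = 1.9507.
Adj R^2 = 1 - 1.9507 = -0.9507.

-0.9507


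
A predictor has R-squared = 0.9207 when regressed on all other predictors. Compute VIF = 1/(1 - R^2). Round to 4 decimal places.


VIF = 1 / (1 - 0.9207).
= 1 / 0.0793 = 12.6103.

12.6103


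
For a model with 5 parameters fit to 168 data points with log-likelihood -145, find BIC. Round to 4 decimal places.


Compute k*ln(n) = 5*ln(168) = 5*5.123964 = 25.619820.
Then -2*loglik = 290.
BIC = 25.619820 + 290 = 315.619820, which rounds to 315.6198.

315.6198


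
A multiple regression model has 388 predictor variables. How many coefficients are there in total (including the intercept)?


Each predictor gets one coefficient, plus one intercept.
Total parameters = 388 + 1 = 389.

389


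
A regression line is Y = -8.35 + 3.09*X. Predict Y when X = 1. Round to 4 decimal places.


Substitute X = 1 into the equation:
Y = -8.35 + 3.09 * 1 = -8.35 + 3.0900 = -5.2600.

-5.2600


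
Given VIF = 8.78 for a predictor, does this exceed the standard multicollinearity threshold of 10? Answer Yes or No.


Compare VIF = 8.78 to the threshold of 10.
8.78 < 10, so the answer is No.

No


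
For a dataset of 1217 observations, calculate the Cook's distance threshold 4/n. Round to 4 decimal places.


The threshold is 4/n.
4/1217 = 0.0033.

0.0033


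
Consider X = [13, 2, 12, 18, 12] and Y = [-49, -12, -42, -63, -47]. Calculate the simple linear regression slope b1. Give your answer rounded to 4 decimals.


Calculate xbar = 11.4000, ybar = -42.6000.
S_xx = 135.2000, S_xy = -434.8000.
Using b1 = S_xy / S_xx = -434.8000 / 135.2000, we get b1 = -3.2160.

-3.2160


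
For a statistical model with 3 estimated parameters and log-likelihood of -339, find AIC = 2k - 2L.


Compute:
2k = 2*3 = 6.
-2*loglik = -2*(-339) = 678.
AIC = 6 + 678 = 684.

684


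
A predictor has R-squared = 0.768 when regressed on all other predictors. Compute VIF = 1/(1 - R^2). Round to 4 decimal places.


VIF = 1 / (1 - 0.768).
= 1 / 0.232 = 4.3103.

4.3103


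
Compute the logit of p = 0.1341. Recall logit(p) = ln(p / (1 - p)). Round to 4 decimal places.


1 - p = 0.8659.
p/(1-p) = 0.1549.
logit = ln(0.1549) = -1.8652.

-1.8652


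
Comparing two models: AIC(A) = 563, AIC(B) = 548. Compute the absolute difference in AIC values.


Compute |563 - 548| = 15.
Model B has the smaller AIC.

15


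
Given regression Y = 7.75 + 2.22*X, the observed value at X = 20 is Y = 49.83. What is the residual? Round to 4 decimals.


Predicted = 7.75 + 2.22 * 20 = 52.1500.
Residual = 49.83 - 52.1500 = -2.3200.

-2.3200


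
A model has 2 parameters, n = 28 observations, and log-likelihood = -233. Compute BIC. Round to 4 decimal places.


ln(28) = 3.332205.
k * ln(n) = 2 * 3.332205 = 6.664410.
-2L = 466.
BIC = 6.664410 + 466 = 472.664410, which rounds to 472.6644.

472.6644


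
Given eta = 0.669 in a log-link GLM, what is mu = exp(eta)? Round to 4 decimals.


Apply the inverse link:
mu = e^0.669 = 1.9523.

1.9523


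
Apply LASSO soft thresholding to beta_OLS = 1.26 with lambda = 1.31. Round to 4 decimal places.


|beta_OLS| = 1.26.
lambda = 1.31.
Since |beta| <= lambda, the coefficient is set to 0.
Result = 0.0000.

0.0000


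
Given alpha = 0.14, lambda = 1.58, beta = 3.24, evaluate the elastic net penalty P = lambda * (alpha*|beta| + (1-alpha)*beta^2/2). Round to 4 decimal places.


alpha * |beta| = 0.14 * 3.24 = 0.4536.
(1-alpha) * beta^2/2 = 0.86 * 10.4976/2 = 4.5140.
Total = 1.58 * (0.4536 + 4.5140) = 7.8488.

7.8488


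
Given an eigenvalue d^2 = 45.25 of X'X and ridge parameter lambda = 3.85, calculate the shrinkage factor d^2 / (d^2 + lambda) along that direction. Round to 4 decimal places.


Denominator = d^2 + lambda = 45.25 + 3.85 = 49.1000.
Shrinkage = 45.25 / 49.1000 = 0.9216.

0.9216


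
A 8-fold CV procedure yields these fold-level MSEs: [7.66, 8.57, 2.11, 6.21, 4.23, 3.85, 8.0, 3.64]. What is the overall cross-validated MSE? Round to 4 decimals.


Add all fold MSEs: 44.2700.
Divide by k = 8: 44.2700/8 = 5.5338.

5.5338


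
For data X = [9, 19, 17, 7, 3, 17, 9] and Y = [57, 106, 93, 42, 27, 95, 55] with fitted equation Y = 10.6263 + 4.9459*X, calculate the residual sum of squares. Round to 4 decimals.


Predicted values from Y = 10.6263 + 4.9459*X.
Residuals: [1.8606, 1.4016, -1.7066, -3.2476, 1.5360, 0.2934, -0.1394].
SSres = 21.3505.

21.3505


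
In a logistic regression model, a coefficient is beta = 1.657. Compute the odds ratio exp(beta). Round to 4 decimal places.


The odds ratio is computed as:
OR = e^(1.657) = 5.2436.

5.2436


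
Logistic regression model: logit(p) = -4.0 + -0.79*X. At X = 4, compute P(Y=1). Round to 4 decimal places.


Compute z = -4.0 + (-0.79)(4) = -7.1600.
exp(-z) = 1286.9109.
P = 1/(1 + 1286.9109) = 0.0008.

0.0008


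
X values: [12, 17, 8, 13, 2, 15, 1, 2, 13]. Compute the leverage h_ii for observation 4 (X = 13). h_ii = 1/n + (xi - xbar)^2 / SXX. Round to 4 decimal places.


n = 9, xbar = 9.2222.
SXX = sum((xi - xbar)^2) = 303.5556.
h = 1/9 + (13 - 9.2222)^2 / 303.5556 = 0.1581.

0.1581


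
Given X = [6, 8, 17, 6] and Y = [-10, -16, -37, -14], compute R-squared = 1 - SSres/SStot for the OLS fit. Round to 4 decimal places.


Fit the OLS line: b0 = 1.8489, b1 = -2.2810.
SSres = 8.2175.
SStot = 438.7500.
R^2 = 1 - 8.2175/438.7500 = 0.9813.

0.9813


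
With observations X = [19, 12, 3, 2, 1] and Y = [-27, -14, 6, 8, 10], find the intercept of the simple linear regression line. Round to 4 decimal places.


First find the slope: b1 = -2.0848.
Means: xbar = 7.4000, ybar = -3.4000.
b0 = ybar - b1 * xbar = -3.4000 - -2.0848 * 7.4000 = 12.0277.

12.0277


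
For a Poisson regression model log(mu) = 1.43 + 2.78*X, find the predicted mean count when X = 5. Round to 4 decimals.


Linear predictor: eta = 1.43 + (2.78)(5) = 15.3300.
Expected count: mu = exp(15.3300) = 4547098.9765.

4547098.9765


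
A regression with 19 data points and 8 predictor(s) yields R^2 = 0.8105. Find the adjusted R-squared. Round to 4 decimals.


Plug in: Adj R^2 = 1 - (1 - 0.8105) * 18/10.
= 1 - 0.1895 * 18/10
= 1 - 3.4110 / 10
= 1 - 0.3411 = 0.6589.

0.6589


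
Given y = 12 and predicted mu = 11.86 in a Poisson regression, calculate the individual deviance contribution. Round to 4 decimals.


Compute y*ln(y/mu) = 12*ln(12/11.86) = 12*0.011735 = 0.140820.
y - mu = 0.14.
D = 2*(0.140820 - (0.14)) = 0.001640, which rounds to 0.0016.

0.0016


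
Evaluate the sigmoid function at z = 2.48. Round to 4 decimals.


exp(-2.4800) = 0.0837.
1 + exp(-z) = 1.0837.
sigmoid = 1/1.0837 = 0.9227.

0.9227


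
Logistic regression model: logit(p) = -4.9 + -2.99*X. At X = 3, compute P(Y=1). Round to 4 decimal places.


Compute z = -4.9 + (-2.99)(3) = -13.8700.
exp(-z) = 1056001.3271.
P = 1/(1 + 1056001.3271) = 0.0000.

0.0000


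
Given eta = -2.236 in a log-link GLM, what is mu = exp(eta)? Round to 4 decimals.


Apply the inverse link:
mu = e^-2.236 = 0.1069.

0.1069


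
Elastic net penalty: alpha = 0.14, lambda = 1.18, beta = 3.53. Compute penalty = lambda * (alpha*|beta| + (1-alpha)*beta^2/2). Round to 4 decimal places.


Compute:
L1 = 0.14 * 3.53 = 0.4942.
L2 = 0.86 * 3.53^2 / 2 = 5.3582.
Penalty = 1.18 * (0.4942 + 5.3582) = 6.9058.

6.9058


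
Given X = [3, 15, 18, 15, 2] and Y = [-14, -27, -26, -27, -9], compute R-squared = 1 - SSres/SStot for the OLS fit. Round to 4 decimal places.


After computing the OLS fit (b0=-9.0115, b1=-1.0933):
SSres = 20.0417, SStot = 289.2000.
R^2 = 1 - 20.0417/289.2000 = 0.9307.

0.9307


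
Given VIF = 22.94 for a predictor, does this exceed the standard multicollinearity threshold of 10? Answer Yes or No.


Check: VIF = 22.94 vs threshold = 10.
Since 22.94 >= 10, the answer is Yes.

Yes


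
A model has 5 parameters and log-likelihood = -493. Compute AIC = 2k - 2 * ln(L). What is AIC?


Compute:
2k = 2*5 = 10.
-2*loglik = -2*(-493) = 986.
AIC = 10 + 986 = 996.

996


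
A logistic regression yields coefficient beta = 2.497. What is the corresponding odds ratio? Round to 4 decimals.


The odds ratio is computed as:
OR = e^(2.497) = 12.1460.

12.1460


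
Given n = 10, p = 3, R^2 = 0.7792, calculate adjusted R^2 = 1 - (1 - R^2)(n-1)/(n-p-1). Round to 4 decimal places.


Adjusted R^2 = 1 - (1 - R^2) * (n-1)/(n-p-1).
(1 - R^2) = 0.2208.
(n-1)/(n-p-1) = 9/6.
(1 - R^2) * (n-1) = 0.2208 * 9 = 1.9872.
Divide by (n-p-1): 1.9872 / 6 = 0.3312.
Adj R^2 = 1 - 0.3312 = 0.6688.

0.6688


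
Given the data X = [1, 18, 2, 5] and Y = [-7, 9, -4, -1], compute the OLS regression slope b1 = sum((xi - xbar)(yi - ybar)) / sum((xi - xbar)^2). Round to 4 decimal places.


Calculate xbar = 6.5000, ybar = -0.7500.
S_xx = 185.0000, S_xy = 161.5000.
Using b1 = S_xy / S_xx = 161.5000 / 185.0000, we get b1 = 0.8730.

0.8730


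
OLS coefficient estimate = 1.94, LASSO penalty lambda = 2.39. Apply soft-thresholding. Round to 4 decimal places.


|beta_OLS| = 1.94.
lambda = 2.39.
Since |beta| <= lambda, the coefficient is set to 0.
Result = 0.0000.

0.0000
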